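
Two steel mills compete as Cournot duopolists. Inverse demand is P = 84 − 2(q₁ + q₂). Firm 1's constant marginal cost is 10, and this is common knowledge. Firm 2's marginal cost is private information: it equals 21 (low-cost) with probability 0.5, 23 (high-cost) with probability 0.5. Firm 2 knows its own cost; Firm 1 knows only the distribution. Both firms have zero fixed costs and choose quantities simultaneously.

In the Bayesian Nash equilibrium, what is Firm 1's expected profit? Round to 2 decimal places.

Type-c best response for Firm 2: q₂(c) = (84 − c)/4 − q₁/2.
Firm 1 maximizes expected profit; its first-order condition is 84 − 4q₁ − 2E[q₂] − 10 = 0.
Substituting E[q₂] and solving: E[c₂] = 22, so q₁ = (84 − 2·10 + 22)/6 = 14.3333.
E[P] = 84 − 2·(q₁ + E[q₂]) = 38.6667; Firm 1's expected profit = (E[P] − 10)·q₁ = (38.6667 − 10)·14.3333 = 410.889.

410.89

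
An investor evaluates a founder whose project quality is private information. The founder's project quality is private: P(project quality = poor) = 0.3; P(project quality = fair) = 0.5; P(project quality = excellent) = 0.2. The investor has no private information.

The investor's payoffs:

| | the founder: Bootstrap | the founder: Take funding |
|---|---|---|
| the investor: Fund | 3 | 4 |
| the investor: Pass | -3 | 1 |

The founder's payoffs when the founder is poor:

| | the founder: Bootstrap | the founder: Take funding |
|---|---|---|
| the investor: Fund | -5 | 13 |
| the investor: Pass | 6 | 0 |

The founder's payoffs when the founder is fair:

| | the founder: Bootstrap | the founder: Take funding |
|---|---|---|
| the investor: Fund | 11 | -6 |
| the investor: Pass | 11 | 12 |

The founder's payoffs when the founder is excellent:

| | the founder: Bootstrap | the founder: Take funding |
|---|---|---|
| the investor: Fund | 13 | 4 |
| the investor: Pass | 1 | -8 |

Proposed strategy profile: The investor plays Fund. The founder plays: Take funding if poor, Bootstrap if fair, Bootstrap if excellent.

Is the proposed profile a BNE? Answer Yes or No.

Yes

A profile is a BNE iff every type of every player is best-responding given beliefs about the other side.
The investor plays Fund: E[Fund] = 0.3·(4) + 0.5·(3) + 0.2·(3) = 3.3; E[Pass] = -1.8. Best-responding. ✓
The founder (project quality poor), facing Fund: Bootstrap gives -5, Take funding gives 13. Proposed Take funding is best. ✓
The founder (project quality fair), facing Fund: Bootstrap gives 11, Take funding gives -6. Proposed Bootstrap is best. ✓
The founder (project quality excellent), facing Fund: Bootstrap gives 13, Take funding gives 4. Proposed Bootstrap is best. ✓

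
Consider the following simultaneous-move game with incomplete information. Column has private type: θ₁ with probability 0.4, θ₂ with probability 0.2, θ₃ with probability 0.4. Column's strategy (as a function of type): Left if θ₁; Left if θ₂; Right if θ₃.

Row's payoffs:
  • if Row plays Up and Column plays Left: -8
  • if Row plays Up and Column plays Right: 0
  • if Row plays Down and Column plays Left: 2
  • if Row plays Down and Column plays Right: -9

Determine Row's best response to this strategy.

E[Up] = 0.4·(-8) + 0.2·(-8) + 0.4·(0) = -4.8
E[Down] = 0.4·(2) + 0.2·(2) + 0.4·(-9) = -2.4
Best response: Down (-2.4 is the largest).

Down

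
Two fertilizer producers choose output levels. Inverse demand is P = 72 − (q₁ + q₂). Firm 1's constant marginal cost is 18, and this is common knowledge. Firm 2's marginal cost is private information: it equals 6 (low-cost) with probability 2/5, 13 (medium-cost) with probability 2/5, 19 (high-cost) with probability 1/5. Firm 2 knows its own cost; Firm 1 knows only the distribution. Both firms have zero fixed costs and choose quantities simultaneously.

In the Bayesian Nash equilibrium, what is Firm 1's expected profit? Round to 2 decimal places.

249.64

Each type of Firm 2 best-responds to q₁; Firm 1 best-responds to the expected q₂ over Firm 2's types.
Firm 2 with cost c maximizes (72 − (q₁+q₂) − c)·q₂, giving q₂(c) = (72 − c − q₁)/2.
E[c₂] = 2/5·6 + 2/5·13 + 1/5·19 = 11.4
Firm 1's FOC against E[q₂] yields q₁ = (72 − 2·18 + E[c₂])/3 = (72 − 36 + 11.4)/3 = 15.8.
E[P] = 72 − (q₁ + E[q₂]) = 33.8; Firm 1's expected profit = (E[P] − 18)·q₁ = (33.8 − 18)·15.8 = 249.64.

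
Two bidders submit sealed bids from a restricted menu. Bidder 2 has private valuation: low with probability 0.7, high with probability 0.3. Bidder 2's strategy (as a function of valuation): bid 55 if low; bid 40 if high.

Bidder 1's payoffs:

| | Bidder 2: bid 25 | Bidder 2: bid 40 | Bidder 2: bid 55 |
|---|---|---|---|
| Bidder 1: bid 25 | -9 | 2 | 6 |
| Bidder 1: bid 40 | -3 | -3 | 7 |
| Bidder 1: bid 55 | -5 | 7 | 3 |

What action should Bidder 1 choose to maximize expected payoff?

E[bid 25] = 0.7·(6) + 0.3·(2) = 4.8
E[bid 40] = 0.7·(7) + 0.3·(-3) = 4
E[bid 55] = 0.7·(3) + 0.3·(7) = 4.2
Best response: bid 25 (4.8 is the largest).

bid 25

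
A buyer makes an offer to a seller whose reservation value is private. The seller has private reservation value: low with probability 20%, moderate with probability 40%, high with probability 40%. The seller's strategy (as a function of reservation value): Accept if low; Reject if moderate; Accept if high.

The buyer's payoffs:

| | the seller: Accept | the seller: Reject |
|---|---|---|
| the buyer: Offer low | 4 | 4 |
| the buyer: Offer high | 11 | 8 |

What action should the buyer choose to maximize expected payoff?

E[Offer low] = 0.2·(4) + 0.4·(4) + 0.4·(4) = 4
E[Offer high] = 0.2·(11) + 0.4·(8) + 0.4·(11) = 9.8
Best response: Offer high (9.8 is the largest).

Offer high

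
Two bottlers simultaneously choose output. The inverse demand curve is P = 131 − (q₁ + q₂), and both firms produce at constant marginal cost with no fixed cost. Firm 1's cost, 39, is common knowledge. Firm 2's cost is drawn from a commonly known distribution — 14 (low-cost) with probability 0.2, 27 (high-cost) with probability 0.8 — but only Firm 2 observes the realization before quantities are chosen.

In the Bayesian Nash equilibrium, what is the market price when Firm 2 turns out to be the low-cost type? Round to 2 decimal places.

59.60

Each type of Firm 2 best-responds to q₁; Firm 1 best-responds to the expected q₂ over Firm 2's types.
Firm 2 with cost c maximizes (131 − (q₁+q₂) − c)·q₂, giving q₂(c) = (131 − c − q₁)/2.
E[c₂] = 0.2·14 + 0.8·27 = 24.4
Firm 1's FOC against E[q₂] yields q₁ = (131 − 2·39 + E[c₂])/3 = (131 − 78 + 24.4)/3 = 25.8.
q₂(low-cost) = 45.6, so P = 131 − (25.8 + 45.6) = 59.6.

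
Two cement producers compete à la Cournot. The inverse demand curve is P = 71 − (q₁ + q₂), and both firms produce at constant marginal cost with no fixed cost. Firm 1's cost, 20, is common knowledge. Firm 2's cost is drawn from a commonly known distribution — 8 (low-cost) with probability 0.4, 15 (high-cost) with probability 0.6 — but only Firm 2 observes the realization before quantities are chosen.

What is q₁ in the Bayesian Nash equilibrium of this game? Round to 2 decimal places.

Type-c best response for Firm 2: q₂(c) = (71 − c)/2 − q₁/2.
Firm 1 maximizes expected profit; its first-order condition is 71 − 2q₁ − E[q₂] − 20 = 0.
Substituting E[q₂] and solving: E[c₂] = 12.2, so q₁ = (71 − 2·20 + 12.2)/3 = 14.4.

14.40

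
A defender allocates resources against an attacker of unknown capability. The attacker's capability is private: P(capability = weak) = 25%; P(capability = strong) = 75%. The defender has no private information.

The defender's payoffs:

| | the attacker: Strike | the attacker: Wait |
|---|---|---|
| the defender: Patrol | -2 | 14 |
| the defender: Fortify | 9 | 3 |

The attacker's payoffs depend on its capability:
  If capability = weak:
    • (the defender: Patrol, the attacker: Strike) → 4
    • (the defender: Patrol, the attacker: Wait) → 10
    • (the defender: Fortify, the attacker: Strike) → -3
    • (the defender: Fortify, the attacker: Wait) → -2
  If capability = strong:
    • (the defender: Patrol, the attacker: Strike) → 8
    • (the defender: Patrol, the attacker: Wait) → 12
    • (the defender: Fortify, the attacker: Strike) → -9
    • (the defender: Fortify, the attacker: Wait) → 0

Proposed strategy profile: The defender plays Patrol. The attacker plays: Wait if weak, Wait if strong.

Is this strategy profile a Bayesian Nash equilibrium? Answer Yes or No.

The defender plays Patrol: E[Patrol] = 0.25·(14) + 0.75·(14) = 14; E[Fortify] = 3. Best-responding. ✓
The attacker (capability weak), facing Patrol: Strike gives 4, Wait gives 10. Proposed Wait is best. ✓
The attacker (capability strong), facing Patrol: Strike gives 8, Wait gives 12. Proposed Wait is best. ✓

Yes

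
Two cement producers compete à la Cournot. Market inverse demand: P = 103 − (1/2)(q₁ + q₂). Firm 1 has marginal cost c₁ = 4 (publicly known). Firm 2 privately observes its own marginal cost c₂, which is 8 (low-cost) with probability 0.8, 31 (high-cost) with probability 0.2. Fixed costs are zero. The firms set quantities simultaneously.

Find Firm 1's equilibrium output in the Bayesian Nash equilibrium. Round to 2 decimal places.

71.73

Firm 2 with cost c maximizes (103 − (1/2)(q₁+q₂) − c)·q₂, giving q₂(c) = (103 − c − (1/2)q₁).
E[c₂] = 0.8·8 + 0.2·31 = 12.6
Firm 1's FOC against E[q₂] yields q₁ = (103 − 2·4 + E[c₂])/(3/2) = (103 − 8 + 12.6)/(3/2) = 71.7333.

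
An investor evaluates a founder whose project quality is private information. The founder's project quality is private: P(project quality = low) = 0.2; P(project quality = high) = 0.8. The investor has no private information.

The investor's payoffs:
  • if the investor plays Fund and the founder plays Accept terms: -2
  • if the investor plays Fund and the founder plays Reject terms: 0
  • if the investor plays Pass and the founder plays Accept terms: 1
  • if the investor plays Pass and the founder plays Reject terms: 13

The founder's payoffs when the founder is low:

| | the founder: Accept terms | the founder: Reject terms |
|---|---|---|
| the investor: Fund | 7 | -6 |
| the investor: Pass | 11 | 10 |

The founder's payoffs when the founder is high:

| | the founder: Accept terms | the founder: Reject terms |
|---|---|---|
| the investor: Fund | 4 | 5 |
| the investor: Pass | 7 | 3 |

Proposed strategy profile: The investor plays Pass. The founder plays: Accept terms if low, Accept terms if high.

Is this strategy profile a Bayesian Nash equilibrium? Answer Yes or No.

Yes

A profile is a BNE iff every type of every player is best-responding given beliefs about the other side.
The investor plays Pass: E[Pass] = 0.2·(1) + 0.8·(1) = 1; E[Fund] = -2. Best-responding. ✓
The founder (project quality low), facing Pass: Accept terms gives 11, Reject terms gives 10. Proposed Accept terms is best. ✓
The founder (project quality high), facing Pass: Accept terms gives 7, Reject terms gives 3. Proposed Accept terms is best. ✓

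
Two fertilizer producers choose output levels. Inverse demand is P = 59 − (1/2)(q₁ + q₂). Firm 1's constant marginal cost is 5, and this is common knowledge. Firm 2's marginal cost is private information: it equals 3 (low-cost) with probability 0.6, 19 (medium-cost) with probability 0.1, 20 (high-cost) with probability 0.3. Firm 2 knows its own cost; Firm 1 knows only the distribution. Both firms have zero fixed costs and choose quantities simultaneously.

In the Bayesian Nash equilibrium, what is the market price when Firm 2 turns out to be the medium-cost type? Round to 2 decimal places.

Type-c best response for Firm 2: q₂(c) = (59 − c) − q₁/2.
Firm 1 maximizes expected profit; its first-order condition is 59 − q₁ − (1/2)E[q₂] − 5 = 0.
Substituting E[q₂] and solving: E[c₂] = 9.7, so q₁ = (59 − 2·5 + 9.7)/(3/2) = 39.1333.
q₂(medium-cost) = 20.4333, so P = 59 − (1/2)·(39.1333 + 20.4333) = 29.2167.

29.22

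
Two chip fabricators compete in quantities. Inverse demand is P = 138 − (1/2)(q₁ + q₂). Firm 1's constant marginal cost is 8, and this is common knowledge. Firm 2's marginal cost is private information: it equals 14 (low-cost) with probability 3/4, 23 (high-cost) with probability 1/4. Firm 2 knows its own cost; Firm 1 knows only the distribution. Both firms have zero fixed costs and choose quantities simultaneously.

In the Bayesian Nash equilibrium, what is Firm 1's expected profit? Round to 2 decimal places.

Each type of Firm 2 best-responds to q₁; Firm 1 best-responds to the expected q₂ over Firm 2's types.
Firm 2 with cost c maximizes (138 − (1/2)(q₁+q₂) − c)·q₂, giving q₂(c) = (138 − c − (1/2)q₁).
E[c₂] = 3/4·14 + 1/4·23 = 16.25
Firm 1's FOC against E[q₂] yields q₁ = (138 − 2·8 + E[c₂])/(3/2) = (138 − 16 + 16.25)/(3/2) = 92.1667.
E[P] = 138 − (1/2)·(q₁ + E[q₂]) = 54.0833; Firm 1's expected profit = (E[P] − 8)·q₁ = (54.0833 − 8)·92.1667 = 4247.35.

4247.35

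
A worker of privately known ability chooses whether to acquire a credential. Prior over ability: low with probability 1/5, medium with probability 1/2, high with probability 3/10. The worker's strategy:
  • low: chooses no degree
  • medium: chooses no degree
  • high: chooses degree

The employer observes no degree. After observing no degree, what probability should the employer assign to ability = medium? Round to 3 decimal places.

0.714

P(no degree) = (1/5)·1 + (1/2)·1 + (3/10)·0 = 7/10
P(medium | no degree) = ((1/2)·1) / (7/10) = (1/2) / (7/10) = 5/7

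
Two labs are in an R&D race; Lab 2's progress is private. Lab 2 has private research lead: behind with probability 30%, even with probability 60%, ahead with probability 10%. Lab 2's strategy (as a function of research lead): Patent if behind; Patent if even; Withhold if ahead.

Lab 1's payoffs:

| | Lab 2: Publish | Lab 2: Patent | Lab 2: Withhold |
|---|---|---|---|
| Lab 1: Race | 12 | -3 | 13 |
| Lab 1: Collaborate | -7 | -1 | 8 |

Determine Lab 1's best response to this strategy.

E[Race] = 0.3·(-3) + 0.6·(-3) + 0.1·(13) = -1.4
E[Collaborate] = 0.3·(-1) + 0.6·(-1) + 0.1·(8) = -0.1
Best response: Collaborate (-0.1 is the largest).

Collaborate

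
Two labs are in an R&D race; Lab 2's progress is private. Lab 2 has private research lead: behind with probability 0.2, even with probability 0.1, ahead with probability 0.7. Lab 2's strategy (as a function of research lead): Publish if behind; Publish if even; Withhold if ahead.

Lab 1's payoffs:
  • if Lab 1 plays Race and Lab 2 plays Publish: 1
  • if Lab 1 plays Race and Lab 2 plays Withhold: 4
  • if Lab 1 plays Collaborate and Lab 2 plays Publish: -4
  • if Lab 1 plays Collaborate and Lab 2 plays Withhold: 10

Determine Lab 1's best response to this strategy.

E[Race] = 0.2·(1) + 0.1·(1) + 0.7·(4) = 3.1
E[Collaborate] = 0.2·(-4) + 0.1·(-4) + 0.7·(10) = 5.8
Best response: Collaborate (5.8 is the largest).

Collaborate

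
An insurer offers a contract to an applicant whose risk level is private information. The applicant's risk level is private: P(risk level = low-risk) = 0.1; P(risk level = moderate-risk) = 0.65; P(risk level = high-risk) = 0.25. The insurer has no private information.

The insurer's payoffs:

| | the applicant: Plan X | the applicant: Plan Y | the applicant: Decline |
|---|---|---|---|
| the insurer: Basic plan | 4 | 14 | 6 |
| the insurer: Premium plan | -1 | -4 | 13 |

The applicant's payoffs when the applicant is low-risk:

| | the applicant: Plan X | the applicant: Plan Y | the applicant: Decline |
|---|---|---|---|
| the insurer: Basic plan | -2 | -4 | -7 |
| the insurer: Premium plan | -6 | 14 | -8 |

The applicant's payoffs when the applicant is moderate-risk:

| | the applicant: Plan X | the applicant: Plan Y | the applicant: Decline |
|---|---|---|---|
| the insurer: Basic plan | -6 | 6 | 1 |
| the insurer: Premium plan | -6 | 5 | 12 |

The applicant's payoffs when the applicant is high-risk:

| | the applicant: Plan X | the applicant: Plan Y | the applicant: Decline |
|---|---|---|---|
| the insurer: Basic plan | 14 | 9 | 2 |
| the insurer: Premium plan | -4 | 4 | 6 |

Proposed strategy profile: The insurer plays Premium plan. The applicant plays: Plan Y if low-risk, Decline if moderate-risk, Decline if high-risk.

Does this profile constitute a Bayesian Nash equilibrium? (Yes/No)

Yes

The insurer plays Premium plan: E[Premium plan] = 0.1·(-4) + 0.65·(13) + 0.25·(13) = 11.3; E[Basic plan] = 6.8. Best-responding. ✓
The applicant (risk level low-risk), facing Premium plan: Plan X gives -6, Plan Y gives 14, Decline gives -8. Proposed Plan Y is best. ✓
The applicant (risk level moderate-risk), facing Premium plan: Plan X gives -6, Plan Y gives 5, Decline gives 12. Proposed Decline is best. ✓
The applicant (risk level high-risk), facing Premium plan: Plan X gives -4, Plan Y gives 4, Decline gives 6. Proposed Decline is best. ✓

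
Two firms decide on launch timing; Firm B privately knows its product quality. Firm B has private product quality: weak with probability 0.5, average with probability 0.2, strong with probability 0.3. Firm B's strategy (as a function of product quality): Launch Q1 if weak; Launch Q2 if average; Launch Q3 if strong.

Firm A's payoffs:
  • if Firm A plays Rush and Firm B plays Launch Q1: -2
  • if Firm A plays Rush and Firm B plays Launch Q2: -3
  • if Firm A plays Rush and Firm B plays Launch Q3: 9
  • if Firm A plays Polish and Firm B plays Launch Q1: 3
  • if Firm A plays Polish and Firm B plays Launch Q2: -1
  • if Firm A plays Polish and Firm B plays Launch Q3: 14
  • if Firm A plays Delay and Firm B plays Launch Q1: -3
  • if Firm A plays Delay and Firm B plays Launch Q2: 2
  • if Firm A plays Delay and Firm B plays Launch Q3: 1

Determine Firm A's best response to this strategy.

E[Rush] = 0.5·(-2) + 0.2·(-3) + 0.3·(9) = 1.1
E[Polish] = 0.5·(3) + 0.2·(-1) + 0.3·(14) = 5.5
E[Delay] = 0.5·(-3) + 0.2·(2) + 0.3·(1) = -0.8
Best response: Polish (5.5 is the largest).

Polish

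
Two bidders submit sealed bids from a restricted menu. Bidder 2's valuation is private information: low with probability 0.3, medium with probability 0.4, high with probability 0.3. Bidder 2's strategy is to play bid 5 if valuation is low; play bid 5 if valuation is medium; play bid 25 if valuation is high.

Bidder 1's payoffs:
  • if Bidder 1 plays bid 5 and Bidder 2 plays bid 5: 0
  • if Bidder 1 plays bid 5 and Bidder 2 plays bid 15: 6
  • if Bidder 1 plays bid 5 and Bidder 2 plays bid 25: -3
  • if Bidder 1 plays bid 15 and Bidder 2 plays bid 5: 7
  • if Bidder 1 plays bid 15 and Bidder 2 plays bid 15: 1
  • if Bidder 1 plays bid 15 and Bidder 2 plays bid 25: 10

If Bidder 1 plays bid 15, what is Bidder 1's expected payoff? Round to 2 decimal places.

E[bid 15] = 0.3·7 + 0.4·7 + 0.3·10 = 2.1 + 2.8 + 3 = 7.9

7.90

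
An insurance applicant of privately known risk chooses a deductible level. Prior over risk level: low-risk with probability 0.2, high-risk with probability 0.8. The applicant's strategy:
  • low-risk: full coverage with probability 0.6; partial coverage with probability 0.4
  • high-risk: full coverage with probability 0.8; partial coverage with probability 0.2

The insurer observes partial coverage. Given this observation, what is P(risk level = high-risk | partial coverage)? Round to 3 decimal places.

0.667

P(partial coverage) = 0.2·0.4 + 0.8·0.2 = 0.24
P(high-risk | partial coverage) = (0.8·0.2) / 0.24 = 0.16 / 0.24 = 0.666667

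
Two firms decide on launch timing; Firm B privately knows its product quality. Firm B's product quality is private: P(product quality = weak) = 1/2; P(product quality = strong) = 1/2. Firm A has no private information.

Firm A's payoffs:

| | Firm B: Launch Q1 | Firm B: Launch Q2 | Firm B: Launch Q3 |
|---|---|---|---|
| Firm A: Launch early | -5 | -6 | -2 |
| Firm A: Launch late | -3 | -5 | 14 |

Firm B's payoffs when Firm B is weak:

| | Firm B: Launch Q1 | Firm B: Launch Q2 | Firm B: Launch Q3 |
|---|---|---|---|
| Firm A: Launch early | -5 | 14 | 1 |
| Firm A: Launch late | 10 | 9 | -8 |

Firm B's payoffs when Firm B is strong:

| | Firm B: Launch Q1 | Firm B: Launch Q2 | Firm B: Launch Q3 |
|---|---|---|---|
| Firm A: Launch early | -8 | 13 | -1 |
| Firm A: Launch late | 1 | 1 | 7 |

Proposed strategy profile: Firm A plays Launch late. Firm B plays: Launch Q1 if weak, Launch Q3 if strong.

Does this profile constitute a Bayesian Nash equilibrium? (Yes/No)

Yes

Firm A plays Launch late: E[Launch late] = 1/2·(-3) + 1/2·(14) = 11/2; E[Launch early] = -7/2. Best-responding. ✓
Firm B (product quality weak), facing Launch late: Launch Q1 gives 10, Launch Q2 gives 9, Launch Q3 gives -8. Proposed Launch Q1 is best. ✓
Firm B (product quality strong), facing Launch late: Launch Q1 gives 1, Launch Q2 gives 1, Launch Q3 gives 7. Proposed Launch Q3 is best. ✓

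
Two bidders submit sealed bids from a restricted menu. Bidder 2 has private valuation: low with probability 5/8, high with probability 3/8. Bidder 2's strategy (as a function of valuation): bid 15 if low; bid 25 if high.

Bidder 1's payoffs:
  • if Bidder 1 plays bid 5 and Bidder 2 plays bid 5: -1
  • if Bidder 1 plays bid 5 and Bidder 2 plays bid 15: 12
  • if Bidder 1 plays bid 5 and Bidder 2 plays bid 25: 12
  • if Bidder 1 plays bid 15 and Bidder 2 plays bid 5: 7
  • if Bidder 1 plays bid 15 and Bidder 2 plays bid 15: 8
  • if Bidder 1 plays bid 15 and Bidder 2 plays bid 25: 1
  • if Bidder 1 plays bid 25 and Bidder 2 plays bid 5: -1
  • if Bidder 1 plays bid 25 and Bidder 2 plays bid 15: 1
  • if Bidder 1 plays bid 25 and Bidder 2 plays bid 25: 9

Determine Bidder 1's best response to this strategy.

Compute Bidder 1's expected payoff for each action, taking the expectation over Bidder 2's type.
E[bid 5] = 5/8·(12) + 3/8·(12) = 12
E[bid 15] = 5/8·(8) + 3/8·(1) = 43/8
E[bid 25] = 5/8·(1) + 3/8·(9) = 4
Best response: bid 5 (12 is the largest).

bid 5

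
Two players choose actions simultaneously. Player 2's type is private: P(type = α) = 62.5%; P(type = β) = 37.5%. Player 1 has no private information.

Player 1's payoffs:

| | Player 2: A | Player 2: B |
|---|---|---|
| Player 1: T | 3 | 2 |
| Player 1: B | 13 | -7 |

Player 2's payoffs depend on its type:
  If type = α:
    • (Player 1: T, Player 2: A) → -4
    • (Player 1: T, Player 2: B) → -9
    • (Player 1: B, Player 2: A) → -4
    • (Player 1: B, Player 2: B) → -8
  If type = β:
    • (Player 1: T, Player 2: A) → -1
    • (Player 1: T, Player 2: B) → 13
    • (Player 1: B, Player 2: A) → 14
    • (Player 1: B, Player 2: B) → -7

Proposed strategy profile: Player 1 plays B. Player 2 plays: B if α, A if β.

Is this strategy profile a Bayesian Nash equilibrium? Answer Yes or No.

Player 1 plays B: E[B] = 0.625·(-7) + 0.375·(13) = 0.5; E[T] = 2.375. Not best-responding. ✗
Player 2 (type α), facing B: A gives -4, B gives -8. Proposed B is not best — profitable deviation exists. ✗
Player 2 (type β), facing B: A gives 14, B gives -7. Proposed A is best. ✓

No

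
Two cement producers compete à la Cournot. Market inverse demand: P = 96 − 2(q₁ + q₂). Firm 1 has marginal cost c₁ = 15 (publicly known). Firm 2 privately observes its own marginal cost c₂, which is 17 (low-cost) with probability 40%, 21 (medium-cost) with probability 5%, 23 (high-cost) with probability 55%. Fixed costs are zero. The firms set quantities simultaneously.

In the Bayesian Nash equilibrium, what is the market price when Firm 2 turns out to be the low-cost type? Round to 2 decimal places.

42.08

Firm 2 with cost c maximizes (96 − 2(q₁+q₂) − c)·q₂, giving q₂(c) = (96 − c − 2q₁)/4.
E[c₂] = 0.4·17 + 0.05·21 + 0.55·23 = 20.5
Firm 1's FOC against E[q₂] yields q₁ = (96 − 2·15 + E[c₂])/6 = (96 − 30 + 20.5)/6 = 14.4167.
q₂(low-cost) = 12.5417, so P = 96 − 2·(14.4167 + 12.5417) = 42.0833.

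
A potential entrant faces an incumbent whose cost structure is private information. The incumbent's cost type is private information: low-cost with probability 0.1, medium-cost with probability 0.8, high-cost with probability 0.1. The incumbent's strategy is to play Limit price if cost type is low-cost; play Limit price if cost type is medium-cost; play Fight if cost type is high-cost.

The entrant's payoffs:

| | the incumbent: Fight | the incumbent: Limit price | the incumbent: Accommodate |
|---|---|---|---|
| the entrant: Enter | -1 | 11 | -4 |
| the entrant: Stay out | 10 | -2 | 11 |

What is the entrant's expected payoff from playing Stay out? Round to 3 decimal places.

Take the expectation over the incumbent's cost type, weighting each type's action by its prior probability.
E[Stay out] = 0.1·(-2) + 0.8·(-2) + 0.1·10 = (-0.2) + (-1.6) + 1 = -0.8

-0.800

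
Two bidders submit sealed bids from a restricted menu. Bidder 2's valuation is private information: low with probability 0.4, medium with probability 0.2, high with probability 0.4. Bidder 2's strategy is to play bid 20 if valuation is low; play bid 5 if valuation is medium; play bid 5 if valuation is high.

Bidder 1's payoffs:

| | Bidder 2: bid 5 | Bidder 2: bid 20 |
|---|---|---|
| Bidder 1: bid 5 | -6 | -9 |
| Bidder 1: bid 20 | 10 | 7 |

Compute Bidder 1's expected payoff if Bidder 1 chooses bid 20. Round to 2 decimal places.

Take the expectation over Bidder 2's valuation, weighting each type's action by its prior probability.
E[bid 20] = 0.4·7 + 0.2·10 + 0.4·10 = 2.8 + 2 + 4 = 8.8

8.80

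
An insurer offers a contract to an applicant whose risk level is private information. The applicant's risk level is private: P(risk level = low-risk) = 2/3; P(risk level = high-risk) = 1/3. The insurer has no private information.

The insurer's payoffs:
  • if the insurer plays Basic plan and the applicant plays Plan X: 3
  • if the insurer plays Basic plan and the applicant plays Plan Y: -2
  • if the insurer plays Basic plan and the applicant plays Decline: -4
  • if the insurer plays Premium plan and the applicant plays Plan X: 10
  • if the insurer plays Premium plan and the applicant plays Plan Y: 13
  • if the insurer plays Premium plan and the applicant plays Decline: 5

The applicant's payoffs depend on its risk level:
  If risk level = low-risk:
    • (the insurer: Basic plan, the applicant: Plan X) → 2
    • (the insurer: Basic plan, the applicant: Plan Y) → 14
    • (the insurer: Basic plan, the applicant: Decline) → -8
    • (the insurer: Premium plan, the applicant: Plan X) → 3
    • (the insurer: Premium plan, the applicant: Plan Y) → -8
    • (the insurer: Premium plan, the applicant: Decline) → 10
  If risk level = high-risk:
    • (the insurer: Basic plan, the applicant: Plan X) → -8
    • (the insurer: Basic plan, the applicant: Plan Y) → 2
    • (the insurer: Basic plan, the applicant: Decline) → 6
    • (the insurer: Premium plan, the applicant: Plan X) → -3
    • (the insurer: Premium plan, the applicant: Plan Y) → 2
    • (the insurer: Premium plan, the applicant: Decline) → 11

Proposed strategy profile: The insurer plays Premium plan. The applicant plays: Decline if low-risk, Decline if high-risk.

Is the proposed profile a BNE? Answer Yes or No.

Yes

The insurer plays Premium plan: E[Premium plan] = 2/3·(5) + 1/3·(5) = 5; E[Basic plan] = -4. Best-responding. ✓
The applicant (risk level low-risk), facing Premium plan: Plan X gives 3, Plan Y gives -8, Decline gives 10. Proposed Decline is best. ✓
The applicant (risk level high-risk), facing Premium plan: Plan X gives -3, Plan Y gives 2, Decline gives 11. Proposed Decline is best. ✓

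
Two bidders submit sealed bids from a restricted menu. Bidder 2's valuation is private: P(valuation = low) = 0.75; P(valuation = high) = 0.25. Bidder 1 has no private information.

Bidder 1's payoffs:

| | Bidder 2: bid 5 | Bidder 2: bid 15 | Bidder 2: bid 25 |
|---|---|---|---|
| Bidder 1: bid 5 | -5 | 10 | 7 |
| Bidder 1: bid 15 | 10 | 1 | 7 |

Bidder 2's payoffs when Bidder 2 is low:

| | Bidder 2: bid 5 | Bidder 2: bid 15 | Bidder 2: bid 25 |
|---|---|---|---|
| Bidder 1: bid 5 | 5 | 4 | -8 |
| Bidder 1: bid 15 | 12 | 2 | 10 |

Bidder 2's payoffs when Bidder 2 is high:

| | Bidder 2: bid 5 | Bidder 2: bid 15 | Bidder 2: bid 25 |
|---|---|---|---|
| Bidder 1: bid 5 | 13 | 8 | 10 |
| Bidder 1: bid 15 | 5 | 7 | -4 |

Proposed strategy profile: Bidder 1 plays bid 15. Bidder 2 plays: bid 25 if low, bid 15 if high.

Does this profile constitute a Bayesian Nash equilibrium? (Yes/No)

Bidder 1 plays bid 15: E[bid 15] = 0.75·(7) + 0.25·(1) = 5.5; E[bid 5] = 7.75. Not best-responding. ✗
Bidder 2 (valuation low), facing bid 15: bid 5 gives 12, bid 15 gives 2, bid 25 gives 10. Proposed bid 25 is not best — profitable deviation exists. ✗
Bidder 2 (valuation high), facing bid 15: bid 5 gives 5, bid 15 gives 7, bid 25 gives -4. Proposed bid 15 is best. ✓

No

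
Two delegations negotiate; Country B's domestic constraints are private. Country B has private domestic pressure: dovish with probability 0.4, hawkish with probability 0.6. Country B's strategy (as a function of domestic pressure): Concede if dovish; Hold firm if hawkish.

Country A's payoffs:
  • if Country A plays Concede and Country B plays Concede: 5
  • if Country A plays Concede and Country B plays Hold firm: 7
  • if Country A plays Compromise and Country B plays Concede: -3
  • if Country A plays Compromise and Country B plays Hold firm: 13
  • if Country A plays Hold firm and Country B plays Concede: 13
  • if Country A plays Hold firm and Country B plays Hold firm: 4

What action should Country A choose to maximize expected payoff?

Compute Country A's expected payoff for each action, taking the expectation over Country B's type.
E[Concede] = 0.4·(5) + 0.6·(7) = 6.2
E[Compromise] = 0.4·(-3) + 0.6·(13) = 6.6
E[Hold firm] = 0.4·(13) + 0.6·(4) = 7.6
Best response: Hold firm (7.6 is the largest).

Hold firm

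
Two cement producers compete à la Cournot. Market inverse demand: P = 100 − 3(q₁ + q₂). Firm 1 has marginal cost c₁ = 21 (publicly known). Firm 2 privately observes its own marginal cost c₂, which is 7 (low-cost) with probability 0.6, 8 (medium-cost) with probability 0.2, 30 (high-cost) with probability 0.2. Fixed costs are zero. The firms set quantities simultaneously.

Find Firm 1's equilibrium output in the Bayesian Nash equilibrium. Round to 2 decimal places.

7.76

Type-c best response for Firm 2: q₂(c) = (100 − c)/6 − q₁/2.
Firm 1 maximizes expected profit; its first-order condition is 100 − 6q₁ − 3E[q₂] − 21 = 0.
Substituting E[q₂] and solving: E[c₂] = 11.8, so q₁ = (100 − 2·21 + 11.8)/9 = 7.75556.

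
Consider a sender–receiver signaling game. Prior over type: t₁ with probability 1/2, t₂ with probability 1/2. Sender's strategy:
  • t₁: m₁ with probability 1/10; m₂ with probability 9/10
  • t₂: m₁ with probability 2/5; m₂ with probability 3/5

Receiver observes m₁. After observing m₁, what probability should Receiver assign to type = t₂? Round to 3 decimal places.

Apply Bayes' rule using the sender's strategy as the likelihood.
P(m₁) = (1/2)·(1/10) + (1/2)·(2/5) = 1/4
P(t₂ | m₁) = ((1/2)·(2/5)) / (1/4) = (1/5) / (1/4) = 4/5

0.800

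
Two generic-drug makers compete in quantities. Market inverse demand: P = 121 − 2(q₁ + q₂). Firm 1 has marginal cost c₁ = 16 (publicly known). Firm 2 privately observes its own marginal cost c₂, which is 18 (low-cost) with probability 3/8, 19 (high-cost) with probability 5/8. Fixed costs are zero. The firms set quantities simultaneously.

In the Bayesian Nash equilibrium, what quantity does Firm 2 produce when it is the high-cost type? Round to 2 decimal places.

16.53

Firm 2 with cost c maximizes (121 − 2(q₁+q₂) − c)·q₂, giving q₂(c) = (121 − c − 2q₁)/4.
E[c₂] = 3/8·18 + 5/8·19 = 18.625
Firm 1's FOC against E[q₂] yields q₁ = (121 − 2·16 + E[c₂])/6 = (121 − 32 + 18.625)/6 = 17.9375.
q₂(high-cost) = (121 − 19 − 2·17.9375)/4 = 16.5312.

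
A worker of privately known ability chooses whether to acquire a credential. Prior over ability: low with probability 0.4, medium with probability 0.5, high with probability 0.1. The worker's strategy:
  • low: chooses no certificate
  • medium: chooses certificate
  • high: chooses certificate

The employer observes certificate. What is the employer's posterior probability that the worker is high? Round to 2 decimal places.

P(certificate) = 0.4·0 + 0.5·1 + 0.1·1 = 0.6
P(high | certificate) = (0.1·1) / 0.6 = 0.1 / 0.6 = 0.166667

0.17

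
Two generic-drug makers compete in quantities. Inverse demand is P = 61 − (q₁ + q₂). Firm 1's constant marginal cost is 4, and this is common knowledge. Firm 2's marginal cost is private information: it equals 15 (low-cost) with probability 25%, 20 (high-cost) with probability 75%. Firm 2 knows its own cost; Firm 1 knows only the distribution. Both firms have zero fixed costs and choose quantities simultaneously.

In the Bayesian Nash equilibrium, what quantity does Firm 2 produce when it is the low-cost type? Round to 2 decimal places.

11.04

Firm 2 with cost c maximizes (61 − (q₁+q₂) − c)·q₂, giving q₂(c) = (61 − c − q₁)/2.
E[c₂] = 0.25·15 + 0.75·20 = 18.75
Firm 1's FOC against E[q₂] yields q₁ = (61 − 2·4 + E[c₂])/3 = (61 − 8 + 18.75)/3 = 23.9167.
q₂(low-cost) = (61 − 15 − 23.9167)/2 = 11.0417.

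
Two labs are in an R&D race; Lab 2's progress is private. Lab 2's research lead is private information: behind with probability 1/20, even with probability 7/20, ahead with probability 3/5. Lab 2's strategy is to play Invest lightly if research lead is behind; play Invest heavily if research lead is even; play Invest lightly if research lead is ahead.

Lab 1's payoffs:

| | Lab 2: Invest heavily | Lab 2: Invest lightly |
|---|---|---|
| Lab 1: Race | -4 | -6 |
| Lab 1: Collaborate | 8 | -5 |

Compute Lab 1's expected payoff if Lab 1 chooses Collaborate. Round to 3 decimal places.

E[Collaborate] = 1/20·(-5) + 7/20·8 + 3/5·(-5) = (-1/4) + 14/5 + (-3) = -9/20

-0.450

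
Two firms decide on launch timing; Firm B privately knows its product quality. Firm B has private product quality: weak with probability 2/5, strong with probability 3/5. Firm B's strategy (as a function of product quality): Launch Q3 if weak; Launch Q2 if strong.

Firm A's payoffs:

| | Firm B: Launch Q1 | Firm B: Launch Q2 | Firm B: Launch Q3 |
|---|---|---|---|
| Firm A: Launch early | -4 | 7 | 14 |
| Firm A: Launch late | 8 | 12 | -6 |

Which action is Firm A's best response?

Launch early

E[Launch early] = 2/5·(14) + 3/5·(7) = 49/5
E[Launch late] = 2/5·(-6) + 3/5·(12) = 24/5
Best response: Launch early (49/5 is the largest).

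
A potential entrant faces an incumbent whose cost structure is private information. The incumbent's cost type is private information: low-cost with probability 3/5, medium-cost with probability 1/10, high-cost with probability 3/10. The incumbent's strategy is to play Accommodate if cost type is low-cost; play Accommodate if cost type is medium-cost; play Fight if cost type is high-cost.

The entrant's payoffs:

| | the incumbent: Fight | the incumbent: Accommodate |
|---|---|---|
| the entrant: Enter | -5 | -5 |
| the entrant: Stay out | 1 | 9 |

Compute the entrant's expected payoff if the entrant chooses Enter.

E[Enter] = 3/5·(-5) + 1/10·(-5) + 3/10·(-5) = (-3) + (-1/2) + (-3/2) = -5

-5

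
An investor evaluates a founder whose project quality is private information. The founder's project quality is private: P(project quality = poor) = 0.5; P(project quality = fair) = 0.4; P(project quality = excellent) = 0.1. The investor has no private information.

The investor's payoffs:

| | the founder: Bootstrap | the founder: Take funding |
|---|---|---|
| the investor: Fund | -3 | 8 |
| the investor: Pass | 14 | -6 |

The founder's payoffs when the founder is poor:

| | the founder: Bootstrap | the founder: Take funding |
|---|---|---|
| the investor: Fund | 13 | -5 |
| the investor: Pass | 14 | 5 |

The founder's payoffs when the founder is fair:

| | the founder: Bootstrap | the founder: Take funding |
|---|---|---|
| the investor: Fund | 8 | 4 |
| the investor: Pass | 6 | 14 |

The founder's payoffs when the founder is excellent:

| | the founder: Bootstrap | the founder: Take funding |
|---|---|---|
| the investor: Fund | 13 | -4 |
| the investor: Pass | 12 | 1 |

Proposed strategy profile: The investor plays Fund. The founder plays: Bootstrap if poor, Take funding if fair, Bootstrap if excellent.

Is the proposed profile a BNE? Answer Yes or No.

A profile is a BNE iff every type of every player is best-responding given beliefs about the other side.
The investor plays Fund: E[Fund] = 0.5·(-3) + 0.4·(8) + 0.1·(-3) = 1.4; E[Pass] = 6. Not best-responding. ✗
The founder (project quality poor), facing Fund: Bootstrap gives 13, Take funding gives -5. Proposed Bootstrap is best. ✓
The founder (project quality fair), facing Fund: Bootstrap gives 8, Take funding gives 4. Proposed Take funding is not best — profitable deviation exists. ✗
The founder (project quality excellent), facing Fund: Bootstrap gives 13, Take funding gives -4. Proposed Bootstrap is best. ✓

No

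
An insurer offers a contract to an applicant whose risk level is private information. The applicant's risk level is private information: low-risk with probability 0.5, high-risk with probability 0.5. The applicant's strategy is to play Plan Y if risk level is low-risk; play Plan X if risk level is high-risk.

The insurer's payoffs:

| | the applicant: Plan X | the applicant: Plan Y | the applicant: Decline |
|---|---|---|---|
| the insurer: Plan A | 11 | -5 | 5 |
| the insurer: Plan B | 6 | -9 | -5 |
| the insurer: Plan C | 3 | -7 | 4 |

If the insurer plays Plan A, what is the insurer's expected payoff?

E[Plan A] = 0.5·(-5) + 0.5·11 = (-2.5) + 5.5 = 3

3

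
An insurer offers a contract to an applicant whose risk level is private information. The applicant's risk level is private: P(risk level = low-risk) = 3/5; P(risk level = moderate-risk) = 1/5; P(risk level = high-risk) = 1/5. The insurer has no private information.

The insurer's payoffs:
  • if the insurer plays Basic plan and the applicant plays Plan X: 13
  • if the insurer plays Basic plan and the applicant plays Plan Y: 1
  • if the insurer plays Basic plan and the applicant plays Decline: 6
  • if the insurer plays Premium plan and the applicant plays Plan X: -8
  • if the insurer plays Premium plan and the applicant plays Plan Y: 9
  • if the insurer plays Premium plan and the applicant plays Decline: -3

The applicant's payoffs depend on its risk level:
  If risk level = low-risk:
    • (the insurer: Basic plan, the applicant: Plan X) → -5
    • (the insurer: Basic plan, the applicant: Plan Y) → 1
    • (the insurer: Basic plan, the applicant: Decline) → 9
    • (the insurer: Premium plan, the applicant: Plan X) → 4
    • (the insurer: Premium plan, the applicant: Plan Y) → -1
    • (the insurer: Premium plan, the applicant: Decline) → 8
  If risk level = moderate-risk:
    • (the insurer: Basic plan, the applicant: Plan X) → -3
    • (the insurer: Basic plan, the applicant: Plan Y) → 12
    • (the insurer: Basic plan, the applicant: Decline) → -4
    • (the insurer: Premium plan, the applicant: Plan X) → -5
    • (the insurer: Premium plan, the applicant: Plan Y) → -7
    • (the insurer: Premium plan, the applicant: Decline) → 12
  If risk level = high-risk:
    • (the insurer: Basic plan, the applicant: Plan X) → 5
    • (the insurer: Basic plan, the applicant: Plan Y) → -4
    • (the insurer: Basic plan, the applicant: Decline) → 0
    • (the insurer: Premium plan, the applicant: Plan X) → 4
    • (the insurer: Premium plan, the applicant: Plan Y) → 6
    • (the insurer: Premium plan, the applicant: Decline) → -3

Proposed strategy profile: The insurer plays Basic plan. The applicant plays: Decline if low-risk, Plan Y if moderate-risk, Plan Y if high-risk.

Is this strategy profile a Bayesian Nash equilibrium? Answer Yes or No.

No

The insurer plays Basic plan: E[Basic plan] = 3/5·(6) + 1/5·(1) + 1/5·(1) = 4; E[Premium plan] = 9/5. Best-responding. ✓
The applicant (risk level low-risk), facing Basic plan: Plan X gives -5, Plan Y gives 1, Decline gives 9. Proposed Decline is best. ✓
The applicant (risk level moderate-risk), facing Basic plan: Plan X gives -3, Plan Y gives 12, Decline gives -4. Proposed Plan Y is best. ✓
The applicant (risk level high-risk), facing Basic plan: Plan X gives 5, Plan Y gives -4, Decline gives 0. Proposed Plan Y is not best — profitable deviation exists. ✗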